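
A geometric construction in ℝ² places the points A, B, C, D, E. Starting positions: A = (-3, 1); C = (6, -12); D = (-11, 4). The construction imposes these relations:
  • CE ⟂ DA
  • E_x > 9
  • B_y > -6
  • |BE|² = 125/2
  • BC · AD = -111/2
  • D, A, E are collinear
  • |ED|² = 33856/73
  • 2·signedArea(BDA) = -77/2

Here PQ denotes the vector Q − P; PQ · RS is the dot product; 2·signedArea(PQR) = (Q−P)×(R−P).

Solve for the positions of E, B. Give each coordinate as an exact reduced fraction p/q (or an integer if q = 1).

B = (3/2, -11/2)
E = (669/73, -260/73)

1. E_x = 669/73  [D, A, E are collinear ∩ CE ⟂ DA]
2. E_y = -260/73  [D, A, E are collinear ∩ CE ⟂ DA]
   → E = (669/73, -260/73)
3. B_x = 3/2  [2·signedArea(BDA) = -77/2 ∩ BC · AD = -111/2]
4. B_y = -11/2  [2·signedArea(BDA) = -77/2 ∩ BC · AD = -111/2]
   → B = (3/2, -11/2)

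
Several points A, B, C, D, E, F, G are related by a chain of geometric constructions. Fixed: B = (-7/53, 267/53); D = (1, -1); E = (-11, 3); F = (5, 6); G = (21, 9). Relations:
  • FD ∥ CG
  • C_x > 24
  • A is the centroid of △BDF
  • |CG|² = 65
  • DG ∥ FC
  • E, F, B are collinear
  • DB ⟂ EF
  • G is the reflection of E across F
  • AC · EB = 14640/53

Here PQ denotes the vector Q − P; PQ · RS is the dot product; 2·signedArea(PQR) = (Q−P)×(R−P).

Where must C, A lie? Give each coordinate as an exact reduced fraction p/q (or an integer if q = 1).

A = (311/159, 532/159)
C = (25, 16)

1. C_x = 25  [FD ∥ CG ∩ DG ∥ FC]
2. C_y = 16  [FD ∥ CG ∩ DG ∥ FC]
   → C = (25, 16)
3. A_x = 311/159  [A is the centroid of △BDF]
4. A_y = 532/159  [A is the centroid of △BDF]
   → A = (311/159, 532/159)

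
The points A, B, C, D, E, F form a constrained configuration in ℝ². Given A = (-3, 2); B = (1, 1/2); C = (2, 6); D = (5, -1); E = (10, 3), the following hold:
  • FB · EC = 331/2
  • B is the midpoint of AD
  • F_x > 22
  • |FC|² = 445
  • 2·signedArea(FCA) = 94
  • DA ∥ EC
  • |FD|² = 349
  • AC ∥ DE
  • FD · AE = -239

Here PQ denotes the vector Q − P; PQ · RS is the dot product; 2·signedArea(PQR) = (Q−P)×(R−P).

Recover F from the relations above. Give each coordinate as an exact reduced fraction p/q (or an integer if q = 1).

1. F_x = 23  [FB · EC = 331/2 ∩ FD · AE = -239]
2. F_y = 4  [FB · EC = 331/2 ∩ FD · AE = -239]
   → F = (23, 4)

F = (23, 4)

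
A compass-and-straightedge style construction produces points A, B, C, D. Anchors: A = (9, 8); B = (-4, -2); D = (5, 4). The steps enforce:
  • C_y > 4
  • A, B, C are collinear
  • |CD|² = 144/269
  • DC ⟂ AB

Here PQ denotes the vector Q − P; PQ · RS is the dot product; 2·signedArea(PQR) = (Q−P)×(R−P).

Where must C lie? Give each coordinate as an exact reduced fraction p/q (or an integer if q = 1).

1. C_x = 1225/269  [A, B, C are collinear ∩ DC ⟂ AB]
2. C_y = 1232/269  [A, B, C are collinear ∩ DC ⟂ AB]
   → C = (1225/269, 1232/269)

C = (1225/269, 1232/269)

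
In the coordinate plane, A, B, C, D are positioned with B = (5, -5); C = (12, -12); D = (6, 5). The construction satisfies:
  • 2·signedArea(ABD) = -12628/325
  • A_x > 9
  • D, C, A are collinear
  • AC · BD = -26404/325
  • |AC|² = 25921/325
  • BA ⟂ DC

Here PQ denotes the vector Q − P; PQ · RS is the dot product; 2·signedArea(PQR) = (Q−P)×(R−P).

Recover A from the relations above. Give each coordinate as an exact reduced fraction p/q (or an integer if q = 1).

A = (2934/325, -1163/325)

1. A_x = 2934/325  [D, C, A are collinear ∩ BA ⟂ DC]
2. A_y = -1163/325  [D, C, A are collinear ∩ BA ⟂ DC]
   → A = (2934/325, -1163/325)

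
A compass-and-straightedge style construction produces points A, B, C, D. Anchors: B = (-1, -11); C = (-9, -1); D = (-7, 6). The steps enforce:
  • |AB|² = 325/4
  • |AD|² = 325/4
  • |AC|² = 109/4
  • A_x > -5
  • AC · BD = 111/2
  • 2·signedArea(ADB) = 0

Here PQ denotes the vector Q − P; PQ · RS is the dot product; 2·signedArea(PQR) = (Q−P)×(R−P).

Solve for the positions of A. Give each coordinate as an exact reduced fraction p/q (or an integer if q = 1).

A = (-4, -5/2)

1. A_x = -4  [2·signedArea(ADB) = 0 ∩ AC · BD = 111/2]
2. A_y = -5/2  [2·signedArea(ADB) = 0 ∩ AC · BD = 111/2]
   → A = (-4, -5/2)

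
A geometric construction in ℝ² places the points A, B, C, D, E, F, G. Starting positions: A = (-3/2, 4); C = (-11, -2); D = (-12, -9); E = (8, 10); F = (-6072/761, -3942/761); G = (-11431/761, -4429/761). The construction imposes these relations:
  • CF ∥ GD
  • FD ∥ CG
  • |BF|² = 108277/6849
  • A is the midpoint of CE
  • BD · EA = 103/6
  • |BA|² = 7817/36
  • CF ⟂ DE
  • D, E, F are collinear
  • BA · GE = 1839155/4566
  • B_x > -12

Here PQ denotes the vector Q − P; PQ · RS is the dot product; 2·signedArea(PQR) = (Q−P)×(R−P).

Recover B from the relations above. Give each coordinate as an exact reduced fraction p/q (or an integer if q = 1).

B = (-35/3, -20/3)

1. B_x = -35/3  [BD · EA = 103/6 ∩ BA · GE = 1839155/4566]
2. B_y = -20/3  [BD · EA = 103/6 ∩ BA · GE = 1839155/4566]
   → B = (-35/3, -20/3)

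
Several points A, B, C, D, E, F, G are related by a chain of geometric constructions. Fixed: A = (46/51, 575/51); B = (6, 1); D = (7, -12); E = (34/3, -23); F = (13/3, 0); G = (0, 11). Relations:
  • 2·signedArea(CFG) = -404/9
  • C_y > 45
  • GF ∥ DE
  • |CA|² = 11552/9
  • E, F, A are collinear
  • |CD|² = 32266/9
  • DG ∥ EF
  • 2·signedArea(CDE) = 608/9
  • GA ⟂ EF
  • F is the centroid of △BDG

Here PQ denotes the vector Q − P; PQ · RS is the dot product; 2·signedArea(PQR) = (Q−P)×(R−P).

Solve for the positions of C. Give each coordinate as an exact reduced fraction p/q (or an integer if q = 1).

1. C_x = -162/17  [line 11·x + 13/3·y + -833/9 = 0 ∩ |CA|² = 11552/9]
2. C_y = 2323/51  [line 11·x + 13/3·y + -833/9 = 0 ∩ |CA|² = 11552/9]
   → C = (-162/17, 2323/51)

C = (-162/17, 2323/51)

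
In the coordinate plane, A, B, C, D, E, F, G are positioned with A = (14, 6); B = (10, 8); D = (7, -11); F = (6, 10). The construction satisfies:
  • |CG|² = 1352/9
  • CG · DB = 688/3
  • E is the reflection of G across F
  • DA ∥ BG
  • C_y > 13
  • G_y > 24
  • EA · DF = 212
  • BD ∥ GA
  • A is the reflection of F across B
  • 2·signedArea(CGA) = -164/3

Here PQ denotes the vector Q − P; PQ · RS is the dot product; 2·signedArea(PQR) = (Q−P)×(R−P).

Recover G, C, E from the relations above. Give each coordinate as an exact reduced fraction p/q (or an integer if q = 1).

1. G_x = 17  [BD ∥ GA ∩ DA ∥ BG]
2. G_y = 25  [BD ∥ GA ∩ DA ∥ BG]
   → G = (17, 25)
3. C_x = 37/3  [CG · DB = 688/3 ∩ 2·signedArea(CGA) = -164/3]
4. C_y = 41/3  [CG · DB = 688/3 ∩ 2·signedArea(CGA) = -164/3]
   → C = (37/3, 41/3)
5. E_x = -5  [E is the reflection of G across F]
6. E_y = -5  [E is the reflection of G across F]
   → E = (-5, -5)

C = (37/3, 41/3)
E = (-5, -5)
G = (17, 25)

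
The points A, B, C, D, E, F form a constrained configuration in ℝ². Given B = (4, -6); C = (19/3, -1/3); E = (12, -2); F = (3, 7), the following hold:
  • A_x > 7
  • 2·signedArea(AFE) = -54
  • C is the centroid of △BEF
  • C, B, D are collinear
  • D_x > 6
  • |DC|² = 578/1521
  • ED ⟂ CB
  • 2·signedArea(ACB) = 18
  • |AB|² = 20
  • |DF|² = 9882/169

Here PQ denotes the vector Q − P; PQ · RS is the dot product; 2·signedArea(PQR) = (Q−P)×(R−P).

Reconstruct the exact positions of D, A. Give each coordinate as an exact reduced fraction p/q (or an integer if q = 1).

1. D_x = 1110/169  [C, B, D are collinear ∩ ED ⟂ CB]
2. D_y = 40/169  [C, B, D are collinear ∩ ED ⟂ CB]
   → D = (1110/169, 40/169)
3. A_x = 8  [2·signedArea(AFE) = -54 ∩ 2·signedArea(ACB) = 18]
4. A_y = -4  [2·signedArea(AFE) = -54 ∩ 2·signedArea(ACB) = 18]
   → A = (8, -4)

A = (8, -4)
D = (1110/169, 40/169)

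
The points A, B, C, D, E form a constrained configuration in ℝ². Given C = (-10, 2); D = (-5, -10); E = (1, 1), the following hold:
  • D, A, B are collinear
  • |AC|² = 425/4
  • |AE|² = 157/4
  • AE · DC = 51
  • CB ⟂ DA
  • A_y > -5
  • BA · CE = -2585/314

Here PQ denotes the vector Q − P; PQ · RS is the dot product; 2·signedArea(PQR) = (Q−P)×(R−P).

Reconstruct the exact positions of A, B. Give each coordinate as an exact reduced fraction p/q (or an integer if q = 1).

A = (-2, -9/2)
B = (-173/157, -448/157)

1. A_x = -2  [line 5·x + -12·y + -44 = 0 ∩ |AC|² = 425/4]
2. A_y = -9/2  [line 5·x + -12·y + -44 = 0 ∩ |AC|² = 425/4]
   → A = (-2, -9/2)
3. B_x = -173/157  [D, A, B are collinear ∩ CB ⟂ DA]
4. B_y = -448/157  [D, A, B are collinear ∩ CB ⟂ DA]
   → B = (-173/157, -448/157)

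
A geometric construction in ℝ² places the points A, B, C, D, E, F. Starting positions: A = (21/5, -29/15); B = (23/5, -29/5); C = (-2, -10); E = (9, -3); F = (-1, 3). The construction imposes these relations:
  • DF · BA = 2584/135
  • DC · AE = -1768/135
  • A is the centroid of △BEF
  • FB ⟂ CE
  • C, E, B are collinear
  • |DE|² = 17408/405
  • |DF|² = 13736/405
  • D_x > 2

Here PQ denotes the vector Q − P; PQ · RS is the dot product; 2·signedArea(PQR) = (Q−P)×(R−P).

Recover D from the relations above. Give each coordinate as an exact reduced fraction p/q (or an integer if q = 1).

D = (13/5, -71/45)

1. D_x = 13/5  [DC · AE = -1768/135 ∩ DF · BA = 2584/135]
2. D_y = -71/45  [DC · AE = -1768/135 ∩ DF · BA = 2584/135]
   → D = (13/5, -71/45)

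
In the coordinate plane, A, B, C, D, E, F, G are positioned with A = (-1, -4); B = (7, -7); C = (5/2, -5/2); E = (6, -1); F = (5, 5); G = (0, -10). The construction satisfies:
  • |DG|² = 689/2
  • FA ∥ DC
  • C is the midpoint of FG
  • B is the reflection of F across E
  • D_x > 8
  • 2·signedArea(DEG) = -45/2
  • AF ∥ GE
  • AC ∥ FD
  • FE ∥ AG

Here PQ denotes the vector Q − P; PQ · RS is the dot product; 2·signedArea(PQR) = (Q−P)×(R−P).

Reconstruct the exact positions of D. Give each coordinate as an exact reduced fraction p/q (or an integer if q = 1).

1. D_x = 17/2  [FA ∥ DC ∩ AC ∥ FD]
2. D_y = 13/2  [FA ∥ DC ∩ AC ∥ FD]
   → D = (17/2, 13/2)

D = (17/2, 13/2)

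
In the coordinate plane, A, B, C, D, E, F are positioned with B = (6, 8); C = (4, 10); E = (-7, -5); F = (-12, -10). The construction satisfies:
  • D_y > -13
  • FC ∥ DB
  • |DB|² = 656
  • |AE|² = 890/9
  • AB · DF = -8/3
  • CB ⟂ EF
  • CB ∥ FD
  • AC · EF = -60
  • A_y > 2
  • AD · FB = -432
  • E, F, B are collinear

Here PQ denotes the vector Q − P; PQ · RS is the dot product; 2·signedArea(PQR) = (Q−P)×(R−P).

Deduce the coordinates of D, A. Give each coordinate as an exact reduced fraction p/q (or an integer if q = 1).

A = (-2/3, 8/3)
D = (-10, -12)

1. D_x = -10  [FC ∥ DB ∩ CB ∥ FD]
2. D_y = -12  [FC ∥ DB ∩ CB ∥ FD]
   → D = (-10, -12)
3. A_x = -2/3  [AC · EF = -60 ∩ AB · DF = -8/3]
4. A_y = 8/3  [AC · EF = -60 ∩ AB · DF = -8/3]
   → A = (-2/3, 8/3)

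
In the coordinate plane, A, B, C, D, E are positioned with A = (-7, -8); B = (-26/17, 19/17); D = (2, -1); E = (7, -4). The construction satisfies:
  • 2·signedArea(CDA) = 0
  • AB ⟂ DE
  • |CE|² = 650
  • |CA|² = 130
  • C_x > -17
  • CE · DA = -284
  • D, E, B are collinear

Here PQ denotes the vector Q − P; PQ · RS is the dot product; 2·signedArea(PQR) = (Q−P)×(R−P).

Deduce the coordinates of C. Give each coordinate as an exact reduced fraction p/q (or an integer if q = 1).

1. C_x = -16  [2·signedArea(CDA) = 0 ∩ CE · DA = -284]
2. C_y = -15  [2·signedArea(CDA) = 0 ∩ CE · DA = -284]
   → C = (-16, -15)

C = (-16, -15)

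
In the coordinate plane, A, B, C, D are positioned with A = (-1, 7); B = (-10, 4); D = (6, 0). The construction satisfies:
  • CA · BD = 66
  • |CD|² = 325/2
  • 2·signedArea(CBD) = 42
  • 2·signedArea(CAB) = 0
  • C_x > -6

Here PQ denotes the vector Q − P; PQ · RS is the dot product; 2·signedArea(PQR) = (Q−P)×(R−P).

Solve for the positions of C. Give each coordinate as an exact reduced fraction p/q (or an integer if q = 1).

1. C_x = -11/2  [2·signedArea(CAB) = 0 ∩ 2·signedArea(CBD) = 42]
2. C_y = 11/2  [2·signedArea(CAB) = 0 ∩ 2·signedArea(CBD) = 42]
   → C = (-11/2, 11/2)

C = (-11/2, 11/2)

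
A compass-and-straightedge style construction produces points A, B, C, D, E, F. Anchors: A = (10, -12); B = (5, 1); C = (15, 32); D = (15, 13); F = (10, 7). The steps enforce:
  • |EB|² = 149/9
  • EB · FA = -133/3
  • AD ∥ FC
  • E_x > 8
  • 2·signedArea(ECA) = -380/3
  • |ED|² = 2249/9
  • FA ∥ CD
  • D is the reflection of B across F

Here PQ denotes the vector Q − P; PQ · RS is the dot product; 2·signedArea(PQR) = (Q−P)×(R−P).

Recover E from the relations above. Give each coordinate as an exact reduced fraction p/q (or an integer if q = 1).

E = (25/3, -4/3)

1. E_x = 25/3  [2·signedArea(ECA) = -380/3 ∩ EB · FA = -133/3]
2. E_y = -4/3  [2·signedArea(ECA) = -380/3 ∩ EB · FA = -133/3]
   → E = (25/3, -4/3)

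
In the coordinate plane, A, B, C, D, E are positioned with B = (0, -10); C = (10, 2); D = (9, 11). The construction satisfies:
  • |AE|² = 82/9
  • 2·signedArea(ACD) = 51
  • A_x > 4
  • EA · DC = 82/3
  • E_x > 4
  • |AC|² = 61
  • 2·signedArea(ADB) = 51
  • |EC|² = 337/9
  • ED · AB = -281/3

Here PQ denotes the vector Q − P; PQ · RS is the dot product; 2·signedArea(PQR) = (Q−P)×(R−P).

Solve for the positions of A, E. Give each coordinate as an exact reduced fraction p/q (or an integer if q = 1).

1. A_x = 5  [2·signedArea(ADB) = 51 ∩ 2·signedArea(ACD) = 51]
2. A_y = -4  [2·signedArea(ADB) = 51 ∩ 2·signedArea(ACD) = 51]
   → A = (5, -4)
3. E_x = 14/3  [ED · AB = -281/3 ∩ EA · DC = 82/3]
4. E_y = -1  [ED · AB = -281/3 ∩ EA · DC = 82/3]
   → E = (14/3, -1)

A = (5, -4)
E = (14/3, -1)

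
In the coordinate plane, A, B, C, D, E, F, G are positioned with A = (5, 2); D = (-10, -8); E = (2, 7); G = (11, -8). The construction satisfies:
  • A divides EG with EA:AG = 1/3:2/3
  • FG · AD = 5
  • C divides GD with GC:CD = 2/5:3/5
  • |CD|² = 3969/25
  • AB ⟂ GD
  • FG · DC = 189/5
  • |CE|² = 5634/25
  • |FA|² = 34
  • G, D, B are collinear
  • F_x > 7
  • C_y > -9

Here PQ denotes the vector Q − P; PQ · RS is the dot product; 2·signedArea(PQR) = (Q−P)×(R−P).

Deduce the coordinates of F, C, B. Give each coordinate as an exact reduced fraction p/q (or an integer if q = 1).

B = (5, -8)
C = (13/5, -8)
F = (8, -3)

1. F_x = 8  [line 15·x + 10·y + -90 = 0 ∩ |FA|² = 34]
2. F_y = -3  [line 15·x + 10·y + -90 = 0 ∩ |FA|² = 34]
   → F = (8, -3)
3. C_x = 13/5  [C divides GD with GC:CD = 2/5:3/5]
4. C_y = -8  [C divides GD with GC:CD = 2/5:3/5]
   → C = (13/5, -8)
5. B_x = 5  [G, D, B are collinear ∩ AB ⟂ GD]
6. B_y = -8  [G, D, B are collinear ∩ AB ⟂ GD]
   → B = (5, -8)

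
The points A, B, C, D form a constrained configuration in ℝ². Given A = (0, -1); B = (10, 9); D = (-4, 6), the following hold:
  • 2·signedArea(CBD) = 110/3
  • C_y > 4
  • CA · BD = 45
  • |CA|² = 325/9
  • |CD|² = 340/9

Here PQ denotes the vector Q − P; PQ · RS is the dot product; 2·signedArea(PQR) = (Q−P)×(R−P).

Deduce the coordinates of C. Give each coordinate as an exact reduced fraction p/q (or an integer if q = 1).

1. C_x = 2  [2·signedArea(CBD) = 110/3 ∩ CA · BD = 45]
2. C_y = 14/3  [2·signedArea(CBD) = 110/3 ∩ CA · BD = 45]
   → C = (2, 14/3)

C = (2, 14/3)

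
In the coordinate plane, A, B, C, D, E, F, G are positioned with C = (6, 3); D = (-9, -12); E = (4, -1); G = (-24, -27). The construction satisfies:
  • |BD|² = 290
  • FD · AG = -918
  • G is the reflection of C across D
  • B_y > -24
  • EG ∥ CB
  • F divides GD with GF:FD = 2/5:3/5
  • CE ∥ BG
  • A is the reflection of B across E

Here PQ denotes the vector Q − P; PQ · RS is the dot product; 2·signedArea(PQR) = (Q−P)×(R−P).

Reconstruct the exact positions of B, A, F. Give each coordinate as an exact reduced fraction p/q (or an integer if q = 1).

A = (30, 21)
B = (-22, -23)
F = (-18, -21)

1. B_x = -22  [CE ∥ BG ∩ EG ∥ CB]
2. B_y = -23  [CE ∥ BG ∩ EG ∥ CB]
   → B = (-22, -23)
3. A_x = 30  [A is the reflection of B across E]
4. A_y = 21  [A is the reflection of B across E]
   → A = (30, 21)
5. F_x = -18  [F divides GD with GF:FD = 2/5:3/5]
6. F_y = -21  [F divides GD with GF:FD = 2/5:3/5]
   → F = (-18, -21)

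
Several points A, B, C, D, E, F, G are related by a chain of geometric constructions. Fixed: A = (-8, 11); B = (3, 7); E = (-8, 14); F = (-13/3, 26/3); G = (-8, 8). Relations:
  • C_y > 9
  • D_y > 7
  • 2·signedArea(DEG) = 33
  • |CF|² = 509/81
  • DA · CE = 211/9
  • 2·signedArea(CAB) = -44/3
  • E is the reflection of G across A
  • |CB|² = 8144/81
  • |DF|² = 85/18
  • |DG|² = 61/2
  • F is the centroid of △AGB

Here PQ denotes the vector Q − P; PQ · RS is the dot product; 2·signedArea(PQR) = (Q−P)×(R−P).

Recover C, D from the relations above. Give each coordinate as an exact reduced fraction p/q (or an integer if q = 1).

1. C_x = -61/9  [line 4·x + 11·y + -223/3 = 0 ∩ |CB|² = 8144/81]
2. C_y = 83/9  [line 4·x + 11·y + -223/3 = 0 ∩ |CB|² = 8144/81]
   → C = (-61/9, 83/9)
3. D_x = -5/2  [2·signedArea(DEG) = 33 ∩ DA · CE = 211/9]
4. D_y = 15/2  [2·signedArea(DEG) = 33 ∩ DA · CE = 211/9]
   → D = (-5/2, 15/2)

C = (-61/9, 83/9)
D = (-5/2, 15/2)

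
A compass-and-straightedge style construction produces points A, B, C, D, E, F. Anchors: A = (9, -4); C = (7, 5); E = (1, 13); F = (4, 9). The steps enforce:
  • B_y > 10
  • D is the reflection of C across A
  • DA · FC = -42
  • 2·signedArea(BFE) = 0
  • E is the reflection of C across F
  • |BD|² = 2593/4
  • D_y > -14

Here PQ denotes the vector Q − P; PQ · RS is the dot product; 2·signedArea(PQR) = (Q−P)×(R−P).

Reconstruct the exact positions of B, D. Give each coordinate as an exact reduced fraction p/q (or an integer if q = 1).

B = (5/2, 11)
D = (11, -13)

1. D_x = 11  [D is the reflection of C across A]
2. D_y = -13  [D is the reflection of C across A]
   → D = (11, -13)
3. B_x = 5/2  [line -4·x + -3·y + 43 = 0 ∩ |BD|² = 2593/4]
4. B_y = 11  [line -4·x + -3·y + 43 = 0 ∩ |BD|² = 2593/4]
   → B = (5/2, 11)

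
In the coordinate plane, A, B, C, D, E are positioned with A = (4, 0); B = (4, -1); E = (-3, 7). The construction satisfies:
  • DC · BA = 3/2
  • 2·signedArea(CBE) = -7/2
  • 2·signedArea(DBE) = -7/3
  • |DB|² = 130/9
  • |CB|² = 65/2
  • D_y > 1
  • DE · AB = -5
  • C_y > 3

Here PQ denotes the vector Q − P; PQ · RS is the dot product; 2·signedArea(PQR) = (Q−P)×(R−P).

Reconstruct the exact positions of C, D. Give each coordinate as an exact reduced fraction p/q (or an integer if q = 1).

1. C_x = 1/2  [line -8·x + -7·y + 57/2 = 0 ∩ |CB|² = 65/2]
2. C_y = 7/2  [line -8·x + -7·y + 57/2 = 0 ∩ |CB|² = 65/2]
   → C = (1/2, 7/2)
3. D_x = 5/3  [2·signedArea(DBE) = -7/3 ∩ DC · BA = 3/2]
4. D_y = 2  [2·signedArea(DBE) = -7/3 ∩ DC · BA = 3/2]
   → D = (5/3, 2)

C = (1/2, 7/2)
D = (5/3, 2)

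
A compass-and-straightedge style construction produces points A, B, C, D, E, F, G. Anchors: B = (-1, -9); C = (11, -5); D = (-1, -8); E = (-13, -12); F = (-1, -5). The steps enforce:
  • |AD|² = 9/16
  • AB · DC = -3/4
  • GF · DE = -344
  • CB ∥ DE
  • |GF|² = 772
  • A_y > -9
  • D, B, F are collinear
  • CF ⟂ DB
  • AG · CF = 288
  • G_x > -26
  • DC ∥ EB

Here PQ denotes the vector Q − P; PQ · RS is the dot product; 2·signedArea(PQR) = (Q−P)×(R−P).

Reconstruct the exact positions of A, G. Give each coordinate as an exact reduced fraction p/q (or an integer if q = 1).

1. G_x = -25  [line 12·x + 4·y + 376 = 0 ∩ |GF|² = 772]
2. G_y = -19  [line 12·x + 4·y + 376 = 0 ∩ |GF|² = 772]
   → G = (-25, -19)
3. A_x = -1  [AG · CF = 288 ∩ AB · DC = -3/4]
4. A_y = -35/4  [AG · CF = 288 ∩ AB · DC = -3/4]
   → A = (-1, -35/4)

A = (-1, -35/4)
G = (-25, -19)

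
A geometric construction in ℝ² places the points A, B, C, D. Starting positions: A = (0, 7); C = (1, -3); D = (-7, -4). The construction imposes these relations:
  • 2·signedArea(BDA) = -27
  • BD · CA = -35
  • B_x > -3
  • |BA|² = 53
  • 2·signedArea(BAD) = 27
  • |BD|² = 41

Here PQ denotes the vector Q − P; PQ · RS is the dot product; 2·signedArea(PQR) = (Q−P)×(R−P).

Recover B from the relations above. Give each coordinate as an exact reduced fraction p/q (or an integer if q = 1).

B = (-2, 0)

1. B_x = -2  [2·signedArea(BAD) = 27 ∩ BD · CA = -35]
2. B_y = 0  [2·signedArea(BAD) = 27 ∩ BD · CA = -35]
   → B = (-2, 0)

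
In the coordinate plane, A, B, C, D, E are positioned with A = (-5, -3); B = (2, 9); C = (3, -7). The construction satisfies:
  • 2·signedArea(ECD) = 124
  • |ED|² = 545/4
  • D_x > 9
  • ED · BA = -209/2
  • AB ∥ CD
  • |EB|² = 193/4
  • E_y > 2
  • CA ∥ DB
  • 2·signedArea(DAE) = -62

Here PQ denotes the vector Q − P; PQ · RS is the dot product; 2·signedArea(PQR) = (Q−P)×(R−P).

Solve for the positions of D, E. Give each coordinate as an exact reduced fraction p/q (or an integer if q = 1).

1. D_x = 10  [CA ∥ DB ∩ AB ∥ CD]
2. D_y = 5  [CA ∥ DB ∩ AB ∥ CD]
   → D = (10, 5)
3. E_x = -3/2  [2·signedArea(ECD) = 124 ∩ ED · BA = -209/2]
4. E_y = 3  [2·signedArea(ECD) = 124 ∩ ED · BA = -209/2]
   → E = (-3/2, 3)

D = (10, 5)
E = (-3/2, 3)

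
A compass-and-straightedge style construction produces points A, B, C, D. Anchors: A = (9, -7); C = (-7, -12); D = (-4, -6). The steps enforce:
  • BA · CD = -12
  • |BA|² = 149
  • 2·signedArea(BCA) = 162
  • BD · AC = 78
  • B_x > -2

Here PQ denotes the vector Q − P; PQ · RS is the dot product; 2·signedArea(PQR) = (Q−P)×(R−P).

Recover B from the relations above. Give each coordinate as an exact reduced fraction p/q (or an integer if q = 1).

B = (-1, 0)

1. B_x = -1  [BD · AC = 78 ∩ BA · CD = -12]
2. B_y = 0  [BD · AC = 78 ∩ BA · CD = -12]
   → B = (-1, 0)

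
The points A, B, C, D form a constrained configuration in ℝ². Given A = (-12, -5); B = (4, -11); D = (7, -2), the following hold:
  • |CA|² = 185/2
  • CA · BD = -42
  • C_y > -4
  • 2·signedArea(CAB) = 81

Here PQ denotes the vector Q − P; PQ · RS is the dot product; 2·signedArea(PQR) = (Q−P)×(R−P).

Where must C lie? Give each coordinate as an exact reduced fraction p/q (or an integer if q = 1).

1. C_x = -5/2  [2·signedArea(CAB) = 81 ∩ CA · BD = -42]
2. C_y = -7/2  [2·signedArea(CAB) = 81 ∩ CA · BD = -42]
   → C = (-5/2, -7/2)

C = (-5/2, -7/2)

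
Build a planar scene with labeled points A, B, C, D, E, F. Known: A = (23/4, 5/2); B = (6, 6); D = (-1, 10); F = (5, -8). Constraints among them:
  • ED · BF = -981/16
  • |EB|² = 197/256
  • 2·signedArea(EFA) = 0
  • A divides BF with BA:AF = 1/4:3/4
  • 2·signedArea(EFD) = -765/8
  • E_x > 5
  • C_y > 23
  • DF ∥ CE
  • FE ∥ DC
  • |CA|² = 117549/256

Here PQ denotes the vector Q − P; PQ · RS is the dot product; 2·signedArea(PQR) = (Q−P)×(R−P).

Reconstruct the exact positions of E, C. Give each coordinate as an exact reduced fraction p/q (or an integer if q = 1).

1. E_x = 95/16  [2·signedArea(EFA) = 0 ∩ 2·signedArea(EFD) = -765/8]
2. E_y = 41/8  [2·signedArea(EFA) = 0 ∩ 2·signedArea(EFD) = -765/8]
   → E = (95/16, 41/8)
3. C_x = -1/16  [DF ∥ CE ∩ FE ∥ DC]
4. C_y = 185/8  [DF ∥ CE ∩ FE ∥ DC]
   → C = (-1/16, 185/8)

C = (-1/16, 185/8)
E = (95/16, 41/8)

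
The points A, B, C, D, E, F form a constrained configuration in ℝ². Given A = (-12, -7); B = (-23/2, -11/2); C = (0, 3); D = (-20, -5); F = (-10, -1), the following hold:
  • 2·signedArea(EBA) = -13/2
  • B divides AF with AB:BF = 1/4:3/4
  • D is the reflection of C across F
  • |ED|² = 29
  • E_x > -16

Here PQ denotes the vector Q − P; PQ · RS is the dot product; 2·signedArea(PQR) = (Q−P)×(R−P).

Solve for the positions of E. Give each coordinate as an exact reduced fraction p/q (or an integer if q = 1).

E = (-15, -3)

1. E_x = -15  [line 3/2·x + -1/2·y + 21 = 0 ∩ |ED|² = 29]
2. E_y = -3  [line 3/2·x + -1/2·y + 21 = 0 ∩ |ED|² = 29]
   → E = (-15, -3)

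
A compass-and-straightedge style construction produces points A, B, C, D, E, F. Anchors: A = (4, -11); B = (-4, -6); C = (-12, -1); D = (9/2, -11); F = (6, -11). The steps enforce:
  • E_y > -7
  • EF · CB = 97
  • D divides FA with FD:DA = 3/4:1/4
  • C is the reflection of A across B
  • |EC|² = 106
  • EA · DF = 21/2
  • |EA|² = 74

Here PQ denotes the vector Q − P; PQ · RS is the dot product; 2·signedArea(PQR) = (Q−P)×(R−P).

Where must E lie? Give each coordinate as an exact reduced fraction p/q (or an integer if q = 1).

E = (-3, -6)

1. E_x = -3  [EA · DF = 21/2 ∩ EF · CB = 97]
2. E_y = -6  [EA · DF = 21/2 ∩ EF · CB = 97]
   → E = (-3, -6)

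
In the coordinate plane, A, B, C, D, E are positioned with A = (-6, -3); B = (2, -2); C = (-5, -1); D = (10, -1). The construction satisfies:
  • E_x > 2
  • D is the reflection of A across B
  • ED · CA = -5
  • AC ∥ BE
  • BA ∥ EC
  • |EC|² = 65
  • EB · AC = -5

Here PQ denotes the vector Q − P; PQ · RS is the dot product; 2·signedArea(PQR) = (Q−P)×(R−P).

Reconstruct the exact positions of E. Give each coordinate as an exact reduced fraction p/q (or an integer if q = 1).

1. E_x = 3  [BA ∥ EC ∩ AC ∥ BE]
2. E_y = 0  [BA ∥ EC ∩ AC ∥ BE]
   → E = (3, 0)

E = (3, 0)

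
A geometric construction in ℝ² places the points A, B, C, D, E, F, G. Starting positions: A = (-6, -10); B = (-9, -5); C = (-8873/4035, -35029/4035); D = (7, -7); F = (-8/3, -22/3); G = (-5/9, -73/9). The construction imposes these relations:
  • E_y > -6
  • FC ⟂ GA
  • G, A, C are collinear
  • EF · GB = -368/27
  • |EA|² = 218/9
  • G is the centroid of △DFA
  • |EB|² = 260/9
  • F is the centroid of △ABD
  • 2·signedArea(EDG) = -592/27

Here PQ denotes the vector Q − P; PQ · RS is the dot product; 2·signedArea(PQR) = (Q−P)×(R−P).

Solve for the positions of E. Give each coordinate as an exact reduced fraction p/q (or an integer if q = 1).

1. E_x = -11/3  [2·signedArea(EDG) = -592/27 ∩ EF · GB = -368/27]
2. E_y = -17/3  [2·signedArea(EDG) = -592/27 ∩ EF · GB = -368/27]
   → E = (-11/3, -17/3)

E = (-11/3, -17/3)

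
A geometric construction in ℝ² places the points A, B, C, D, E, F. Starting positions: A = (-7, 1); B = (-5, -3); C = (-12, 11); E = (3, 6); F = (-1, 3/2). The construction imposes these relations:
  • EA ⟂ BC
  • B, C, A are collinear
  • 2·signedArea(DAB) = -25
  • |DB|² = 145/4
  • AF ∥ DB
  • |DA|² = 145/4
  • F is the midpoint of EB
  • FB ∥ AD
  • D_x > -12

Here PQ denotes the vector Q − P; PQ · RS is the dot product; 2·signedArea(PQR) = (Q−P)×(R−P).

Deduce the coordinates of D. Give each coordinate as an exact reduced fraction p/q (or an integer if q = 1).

1. D_x = -11  [AF ∥ DB ∩ FB ∥ AD]
2. D_y = -7/2  [AF ∥ DB ∩ FB ∥ AD]
   → D = (-11, -7/2)

D = (-11, -7/2)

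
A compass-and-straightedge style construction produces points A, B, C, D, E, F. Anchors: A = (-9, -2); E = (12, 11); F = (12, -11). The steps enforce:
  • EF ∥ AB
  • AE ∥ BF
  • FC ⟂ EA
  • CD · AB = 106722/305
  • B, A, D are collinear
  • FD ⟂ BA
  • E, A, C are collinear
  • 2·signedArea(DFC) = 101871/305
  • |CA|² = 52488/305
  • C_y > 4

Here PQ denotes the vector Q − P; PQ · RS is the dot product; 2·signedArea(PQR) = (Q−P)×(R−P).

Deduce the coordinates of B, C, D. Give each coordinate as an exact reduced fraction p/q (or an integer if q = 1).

1. B_x = -9  [AE ∥ BF ∩ EF ∥ AB]
2. B_y = -24  [AE ∥ BF ∩ EF ∥ AB]
   → B = (-9, -24)
3. C_x = 657/305  [E, A, C are collinear ∩ FC ⟂ EA]
4. C_y = 1496/305  [E, A, C are collinear ∩ FC ⟂ EA]
   → C = (657/305, 1496/305)
5. D_x = -9  [B, A, D are collinear ∩ FD ⟂ BA]
6. D_y = -11  [B, A, D are collinear ∩ FD ⟂ BA]
   → D = (-9, -11)

B = (-9, -24)
C = (657/305, 1496/305)
D = (-9, -11)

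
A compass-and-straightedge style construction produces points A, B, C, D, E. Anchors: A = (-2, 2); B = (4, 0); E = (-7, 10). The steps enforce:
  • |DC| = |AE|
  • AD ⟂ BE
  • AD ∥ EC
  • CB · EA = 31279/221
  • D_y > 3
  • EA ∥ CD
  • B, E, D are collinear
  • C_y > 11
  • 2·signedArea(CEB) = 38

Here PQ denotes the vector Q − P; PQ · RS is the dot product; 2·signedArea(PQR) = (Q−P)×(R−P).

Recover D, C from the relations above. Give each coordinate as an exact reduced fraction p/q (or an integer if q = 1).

C = (-1167/221, 2628/221)
D = (-62/221, 860/221)

1. D_x = -62/221  [B, E, D are collinear ∩ AD ⟂ BE]
2. D_y = 860/221  [B, E, D are collinear ∩ AD ⟂ BE]
   → D = (-62/221, 860/221)
3. C_x = -1167/221  [EA ∥ CD ∩ AD ∥ EC]
4. C_y = 2628/221  [EA ∥ CD ∩ AD ∥ EC]
   → C = (-1167/221, 2628/221)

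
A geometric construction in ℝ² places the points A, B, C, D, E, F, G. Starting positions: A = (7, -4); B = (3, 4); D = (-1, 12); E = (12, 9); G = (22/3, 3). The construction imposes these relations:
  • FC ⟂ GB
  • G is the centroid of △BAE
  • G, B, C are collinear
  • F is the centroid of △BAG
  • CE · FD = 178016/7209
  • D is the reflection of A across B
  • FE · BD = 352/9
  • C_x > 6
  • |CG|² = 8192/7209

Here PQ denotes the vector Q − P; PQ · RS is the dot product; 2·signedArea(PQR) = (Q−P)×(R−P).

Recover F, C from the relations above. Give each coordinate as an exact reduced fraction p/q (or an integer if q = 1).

1. F_x = 52/9  [F is the centroid of △BAG]
2. F_y = 1  [F is the centroid of △BAG]
   → F = (52/9, 1)
3. C_x = 5042/801  [G, B, C are collinear ∩ FC ⟂ GB]
4. C_y = 865/267  [G, B, C are collinear ∩ FC ⟂ GB]
   → C = (5042/801, 865/267)

C = (5042/801, 865/267)
F = (52/9, 1)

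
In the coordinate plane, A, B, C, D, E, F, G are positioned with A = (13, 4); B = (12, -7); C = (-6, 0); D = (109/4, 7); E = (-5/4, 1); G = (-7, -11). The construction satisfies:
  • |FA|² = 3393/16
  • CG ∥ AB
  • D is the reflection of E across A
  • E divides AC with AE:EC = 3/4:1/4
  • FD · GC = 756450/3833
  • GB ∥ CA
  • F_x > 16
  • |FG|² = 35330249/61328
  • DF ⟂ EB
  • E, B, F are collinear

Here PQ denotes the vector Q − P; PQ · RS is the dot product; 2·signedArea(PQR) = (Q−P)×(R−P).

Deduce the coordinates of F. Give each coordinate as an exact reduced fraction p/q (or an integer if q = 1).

1. F_x = 260357/15332  [E, B, F are collinear ∩ DF ⟂ EB]
2. F_y = -38359/3833  [E, B, F are collinear ∩ DF ⟂ EB]
   → F = (260357/15332, -38359/3833)

F = (260357/15332, -38359/3833)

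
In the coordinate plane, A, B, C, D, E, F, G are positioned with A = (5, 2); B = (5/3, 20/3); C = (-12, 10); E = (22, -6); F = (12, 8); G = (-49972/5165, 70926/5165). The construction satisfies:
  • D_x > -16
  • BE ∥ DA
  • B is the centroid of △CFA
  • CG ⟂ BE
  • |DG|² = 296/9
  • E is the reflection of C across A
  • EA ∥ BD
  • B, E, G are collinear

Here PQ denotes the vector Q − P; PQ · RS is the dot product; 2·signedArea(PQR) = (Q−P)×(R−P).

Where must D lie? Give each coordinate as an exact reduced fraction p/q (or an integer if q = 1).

1. D_x = -46/3  [BE ∥ DA ∩ EA ∥ BD]
2. D_y = 44/3  [BE ∥ DA ∩ EA ∥ BD]
   → D = (-46/3, 44/3)

D = (-46/3, 44/3)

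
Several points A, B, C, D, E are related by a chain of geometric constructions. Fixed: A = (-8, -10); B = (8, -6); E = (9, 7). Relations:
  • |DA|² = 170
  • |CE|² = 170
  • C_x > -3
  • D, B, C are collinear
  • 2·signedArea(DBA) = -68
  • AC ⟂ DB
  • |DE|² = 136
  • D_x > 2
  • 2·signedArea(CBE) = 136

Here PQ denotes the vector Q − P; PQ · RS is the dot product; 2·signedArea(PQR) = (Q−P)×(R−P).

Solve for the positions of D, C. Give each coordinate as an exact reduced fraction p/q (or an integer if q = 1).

C = (-2, 0)
D = (3, -3)

1. D_x = 3  [line 4·x + -16·y + -60 = 0 ∩ |DA|² = 170]
2. D_y = -3  [line 4·x + -16·y + -60 = 0 ∩ |DA|² = 170]
   → D = (3, -3)
3. C_x = -2  [D, B, C are collinear ∩ AC ⟂ DB]
4. C_y = 0  [D, B, C are collinear ∩ AC ⟂ DB]
   → C = (-2, 0)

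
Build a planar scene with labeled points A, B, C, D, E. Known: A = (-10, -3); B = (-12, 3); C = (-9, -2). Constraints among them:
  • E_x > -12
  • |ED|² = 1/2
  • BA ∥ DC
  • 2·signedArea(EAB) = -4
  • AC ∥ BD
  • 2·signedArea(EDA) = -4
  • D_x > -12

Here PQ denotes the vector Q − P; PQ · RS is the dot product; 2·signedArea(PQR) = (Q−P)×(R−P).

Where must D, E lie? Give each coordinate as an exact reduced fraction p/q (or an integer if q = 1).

D = (-11, 4)
E = (-23/2, 7/2)

1. D_x = -11  [BA ∥ DC ∩ AC ∥ BD]
2. D_y = 4  [BA ∥ DC ∩ AC ∥ BD]
   → D = (-11, 4)
3. E_x = -23/2  [2·signedArea(EDA) = -4 ∩ 2·signedArea(EAB) = -4]
4. E_y = 7/2  [2·signedArea(EDA) = -4 ∩ 2·signedArea(EAB) = -4]
   → E = (-23/2, 7/2)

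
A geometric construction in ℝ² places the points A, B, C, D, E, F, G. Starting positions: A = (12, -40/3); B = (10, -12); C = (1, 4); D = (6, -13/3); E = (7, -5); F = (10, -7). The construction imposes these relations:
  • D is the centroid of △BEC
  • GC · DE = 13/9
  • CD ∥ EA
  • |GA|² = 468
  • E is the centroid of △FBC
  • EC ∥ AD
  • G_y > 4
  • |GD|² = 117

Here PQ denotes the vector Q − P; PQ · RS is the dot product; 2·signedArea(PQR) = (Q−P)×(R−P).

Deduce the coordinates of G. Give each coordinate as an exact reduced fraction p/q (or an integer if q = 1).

1. G_x = 0  [line -1·x + 2/3·y + -28/9 = 0 ∩ |GA|² = 468]
2. G_y = 14/3  [line -1·x + 2/3·y + -28/9 = 0 ∩ |GA|² = 468]
   → G = (0, 14/3)

G = (0, 14/3)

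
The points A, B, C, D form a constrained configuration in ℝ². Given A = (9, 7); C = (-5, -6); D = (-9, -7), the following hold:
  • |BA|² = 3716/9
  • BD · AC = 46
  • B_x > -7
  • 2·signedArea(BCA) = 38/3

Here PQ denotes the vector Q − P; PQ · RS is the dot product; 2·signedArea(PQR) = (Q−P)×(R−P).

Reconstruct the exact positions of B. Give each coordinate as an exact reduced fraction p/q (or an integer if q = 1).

1. B_x = -19/3  [2·signedArea(BCA) = 38/3 ∩ BD · AC = 46]
2. B_y = -19/3  [2·signedArea(BCA) = 38/3 ∩ BD · AC = 46]
   → B = (-19/3, -19/3)

B = (-19/3, -19/3)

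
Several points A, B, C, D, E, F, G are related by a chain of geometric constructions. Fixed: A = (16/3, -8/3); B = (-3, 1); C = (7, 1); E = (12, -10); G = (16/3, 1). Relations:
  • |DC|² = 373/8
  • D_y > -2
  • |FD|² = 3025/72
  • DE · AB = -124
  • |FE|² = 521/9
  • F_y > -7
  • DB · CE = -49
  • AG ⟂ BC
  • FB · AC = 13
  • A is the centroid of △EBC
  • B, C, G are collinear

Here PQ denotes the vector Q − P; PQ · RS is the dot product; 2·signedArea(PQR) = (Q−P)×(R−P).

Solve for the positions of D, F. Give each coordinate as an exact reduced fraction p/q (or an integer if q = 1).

1. D_x = 3/4  [DB · CE = -49 ∩ DE · AB = -124]
2. D_y = -7/4  [DB · CE = -49 ∩ DE · AB = -124]
   → D = (3/4, -7/4)
3. F_x = 16/3  [line -5/3·x + -11/3·y + -43/3 = 0 ∩ |FE|² = 521/9]
4. F_y = -19/3  [line -5/3·x + -11/3·y + -43/3 = 0 ∩ |FE|² = 521/9]
   → F = (16/3, -19/3)

D = (3/4, -7/4)
F = (16/3, -19/3)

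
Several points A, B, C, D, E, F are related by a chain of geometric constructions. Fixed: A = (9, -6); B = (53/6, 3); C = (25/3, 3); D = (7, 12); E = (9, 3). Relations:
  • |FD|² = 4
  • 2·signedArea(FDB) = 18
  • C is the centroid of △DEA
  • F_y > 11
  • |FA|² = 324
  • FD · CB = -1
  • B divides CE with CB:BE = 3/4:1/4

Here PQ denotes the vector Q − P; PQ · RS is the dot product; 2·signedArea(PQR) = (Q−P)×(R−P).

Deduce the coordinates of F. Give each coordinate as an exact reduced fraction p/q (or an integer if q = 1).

1. F_x = 9  [2·signedArea(FDB) = 18 ∩ FD · CB = -1]
2. F_y = 12  [2·signedArea(FDB) = 18 ∩ FD · CB = -1]
   → F = (9, 12)

F = (9, 12)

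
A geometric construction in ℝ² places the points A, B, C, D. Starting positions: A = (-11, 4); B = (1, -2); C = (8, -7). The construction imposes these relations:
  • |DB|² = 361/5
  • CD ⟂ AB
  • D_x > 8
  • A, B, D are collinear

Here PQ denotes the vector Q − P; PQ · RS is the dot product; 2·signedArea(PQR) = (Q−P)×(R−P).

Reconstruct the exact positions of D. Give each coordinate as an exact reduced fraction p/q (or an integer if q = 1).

D = (43/5, -29/5)

1. D_x = 43/5  [A, B, D are collinear ∩ CD ⟂ AB]
2. D_y = -29/5  [A, B, D are collinear ∩ CD ⟂ AB]
   → D = (43/5, -29/5)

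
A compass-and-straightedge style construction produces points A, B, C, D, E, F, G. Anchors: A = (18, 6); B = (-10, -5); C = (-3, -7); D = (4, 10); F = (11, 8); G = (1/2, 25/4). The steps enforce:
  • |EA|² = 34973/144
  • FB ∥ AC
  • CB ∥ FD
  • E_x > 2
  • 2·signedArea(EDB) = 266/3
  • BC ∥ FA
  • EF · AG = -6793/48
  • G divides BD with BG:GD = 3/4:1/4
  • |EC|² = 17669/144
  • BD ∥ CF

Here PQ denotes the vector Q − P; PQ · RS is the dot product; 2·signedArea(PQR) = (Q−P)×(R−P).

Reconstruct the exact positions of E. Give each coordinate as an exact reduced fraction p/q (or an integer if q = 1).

1. E_x = 17/6  [2·signedArea(EDB) = 266/3 ∩ EF · AG = -6793/48]
2. E_y = 29/12  [2·signedArea(EDB) = 266/3 ∩ EF · AG = -6793/48]
   → E = (17/6, 29/12)

E = (17/6, 29/12)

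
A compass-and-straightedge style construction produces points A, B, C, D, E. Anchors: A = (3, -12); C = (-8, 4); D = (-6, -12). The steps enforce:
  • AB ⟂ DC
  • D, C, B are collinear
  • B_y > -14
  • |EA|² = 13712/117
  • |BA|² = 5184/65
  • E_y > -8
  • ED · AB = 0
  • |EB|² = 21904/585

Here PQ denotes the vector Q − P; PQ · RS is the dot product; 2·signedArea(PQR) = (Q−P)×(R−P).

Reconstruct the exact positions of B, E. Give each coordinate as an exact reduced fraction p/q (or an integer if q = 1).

1. B_x = -381/65  [D, C, B are collinear ∩ AB ⟂ DC]
2. B_y = -852/65  [D, C, B are collinear ∩ AB ⟂ DC]
   → B = (-381/65, -852/65)
3. E_x = -1291/195  [line 576/65·x + 72/65·y + 864/13 = 0 ∩ |EB|² = 21904/585]
4. E_y = -1372/195  [line 576/65·x + 72/65·y + 864/13 = 0 ∩ |EB|² = 21904/585]
   → E = (-1291/195, -1372/195)

B = (-381/65, -852/65)
E = (-1291/195, -1372/195)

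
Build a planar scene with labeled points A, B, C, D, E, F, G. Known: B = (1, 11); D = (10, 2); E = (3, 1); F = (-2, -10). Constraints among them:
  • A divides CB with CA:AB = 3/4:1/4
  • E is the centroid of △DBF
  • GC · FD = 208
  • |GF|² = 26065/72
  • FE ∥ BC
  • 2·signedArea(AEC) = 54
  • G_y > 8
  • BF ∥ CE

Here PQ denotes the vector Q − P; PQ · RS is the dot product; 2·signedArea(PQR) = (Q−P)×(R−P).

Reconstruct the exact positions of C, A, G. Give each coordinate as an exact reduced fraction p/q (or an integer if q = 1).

A = (9/4, 55/4)
C = (6, 22)
G = (25/12, 103/12)

1. C_x = 6  [BF ∥ CE ∩ FE ∥ BC]
2. C_y = 22  [BF ∥ CE ∩ FE ∥ BC]
   → C = (6, 22)
3. A_x = 9/4  [A divides CB with CA:AB = 3/4:1/4]
4. A_y = 55/4  [A divides CB with CA:AB = 3/4:1/4]
   → A = (9/4, 55/4)
5. G_x = 25/12  [line -12·x + -12·y + 128 = 0 ∩ |GF|² = 26065/72]
6. G_y = 103/12  [line -12·x + -12·y + 128 = 0 ∩ |GF|² = 26065/72]
   → G = (25/12, 103/12)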